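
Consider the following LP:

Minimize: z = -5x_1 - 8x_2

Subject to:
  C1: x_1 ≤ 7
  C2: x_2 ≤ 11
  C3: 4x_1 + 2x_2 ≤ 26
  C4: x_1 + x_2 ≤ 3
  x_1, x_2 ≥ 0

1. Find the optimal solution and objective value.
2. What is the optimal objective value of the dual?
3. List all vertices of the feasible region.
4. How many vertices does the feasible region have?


1. x_1 = 0, x_2 = 3, z = -24
2. -24
3. (0, 0), (3, 0), (0, 3)
4. 3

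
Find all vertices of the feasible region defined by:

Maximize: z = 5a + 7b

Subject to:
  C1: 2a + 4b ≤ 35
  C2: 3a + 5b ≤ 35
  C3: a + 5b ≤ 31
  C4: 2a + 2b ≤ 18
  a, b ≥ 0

(0, 0), (9, 0), (5, 4), (2, 5.8), (0, 6.2)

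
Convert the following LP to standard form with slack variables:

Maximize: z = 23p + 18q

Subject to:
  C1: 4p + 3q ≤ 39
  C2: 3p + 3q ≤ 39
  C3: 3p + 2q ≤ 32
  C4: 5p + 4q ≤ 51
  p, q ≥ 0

max z = 23p + 18q

s.t.
  4p + 3q + s1 = 39
  3p + 3q + s2 = 39
  3p + 2q + s3 = 32
  5p + 4q + s4 = 51
  p, q, s1, s2, s3, s4 ≥ 0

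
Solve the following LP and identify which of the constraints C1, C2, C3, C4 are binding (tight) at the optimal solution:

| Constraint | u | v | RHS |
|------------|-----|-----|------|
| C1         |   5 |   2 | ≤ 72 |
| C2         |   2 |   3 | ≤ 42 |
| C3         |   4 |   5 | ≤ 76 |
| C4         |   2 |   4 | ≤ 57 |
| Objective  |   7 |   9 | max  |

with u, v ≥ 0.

At u = 9, v = 8, compute slack b - a·x for each constraint:
  C1: 72 − 61 = 11  (slack)
  C2: 42 − 42 = 0  (binding)
  C3: 76 − 76 = 0  (binding)
  C4: 57 − 50 = 7  (slack)

Optimal: u = 9, v = 8
Binding: C2, C3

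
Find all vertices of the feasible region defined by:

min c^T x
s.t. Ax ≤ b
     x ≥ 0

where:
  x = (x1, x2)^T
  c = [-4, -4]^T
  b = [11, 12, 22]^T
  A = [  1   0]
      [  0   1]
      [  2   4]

(0, 0), (11, 0), (0, 5.5)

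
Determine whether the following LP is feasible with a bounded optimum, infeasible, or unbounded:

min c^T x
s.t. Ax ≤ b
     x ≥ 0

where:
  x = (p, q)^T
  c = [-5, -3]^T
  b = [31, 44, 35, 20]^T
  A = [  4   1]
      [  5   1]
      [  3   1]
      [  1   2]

Feasible with a bounded optimal solution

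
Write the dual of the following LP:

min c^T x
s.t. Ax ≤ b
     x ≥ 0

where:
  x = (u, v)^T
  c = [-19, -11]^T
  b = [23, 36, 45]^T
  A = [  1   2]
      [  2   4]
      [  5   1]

Primal min cᵀx s.t. Ax ≤ b, x ≥ 0  →  Dual max −bᵀy s.t. Aᵀy ≥ −c, y ≥ 0.

Maximize: z = -23y1 - 36y2 - 45y3

Subject to:
  y1 + 2y2 + 5y3 ≥ 19
  2y1 + 4y2 + y3 ≥ 11
  y1, y2, y3 ≥ 0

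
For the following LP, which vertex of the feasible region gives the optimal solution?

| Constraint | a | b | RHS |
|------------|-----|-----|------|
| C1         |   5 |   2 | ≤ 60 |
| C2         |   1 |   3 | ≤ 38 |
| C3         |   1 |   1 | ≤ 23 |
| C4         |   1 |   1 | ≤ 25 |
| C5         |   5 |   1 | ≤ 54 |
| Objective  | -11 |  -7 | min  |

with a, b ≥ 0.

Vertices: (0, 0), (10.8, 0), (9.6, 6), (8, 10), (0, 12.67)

Evaluate the objective at each vertex of the feasible region:
  z(0, 0) = 0
  z(10.8, 0) = -118.8
  z(9.6, 6) = -147.6
  z(8, 10) = -158  ←
  z(0, 12.67) = -88.67
The minimum is at a = 8, b = 10.

(8, 10)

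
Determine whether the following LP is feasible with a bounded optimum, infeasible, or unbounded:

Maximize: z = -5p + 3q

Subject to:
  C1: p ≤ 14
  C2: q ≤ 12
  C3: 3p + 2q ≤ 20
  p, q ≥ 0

Feasible with a bounded optimal solution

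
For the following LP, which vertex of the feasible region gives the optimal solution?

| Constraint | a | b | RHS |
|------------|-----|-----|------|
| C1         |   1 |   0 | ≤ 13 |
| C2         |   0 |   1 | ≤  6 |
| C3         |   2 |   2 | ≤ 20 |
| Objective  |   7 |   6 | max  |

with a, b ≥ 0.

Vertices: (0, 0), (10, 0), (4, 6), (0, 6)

Evaluate the objective at each vertex of the feasible region:
  z(0, 0) = 0
  z(10, 0) = 70  ←
  z(4, 6) = 64
  z(0, 6) = 36
The maximum is at a = 10, b = 0.

(10, 0)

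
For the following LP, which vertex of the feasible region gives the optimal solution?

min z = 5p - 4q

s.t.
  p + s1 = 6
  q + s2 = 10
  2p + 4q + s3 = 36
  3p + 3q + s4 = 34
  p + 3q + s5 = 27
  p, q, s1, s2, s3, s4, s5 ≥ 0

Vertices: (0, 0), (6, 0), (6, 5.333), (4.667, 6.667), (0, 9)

Evaluate the objective at each vertex of the feasible region:
  z(0, 0) = 0
  z(6, 0) = 30
  z(6, 5.333) = 8.667
  z(4.667, 6.667) = -3.333
  z(0, 9) = -36  ←
The minimum is at p = 0, q = 9.

(0, 9)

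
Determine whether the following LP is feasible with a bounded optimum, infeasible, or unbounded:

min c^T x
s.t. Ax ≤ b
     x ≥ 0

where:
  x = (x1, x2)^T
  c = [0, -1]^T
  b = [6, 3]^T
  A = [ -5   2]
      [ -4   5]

Unbounded (objective can decrease without bound)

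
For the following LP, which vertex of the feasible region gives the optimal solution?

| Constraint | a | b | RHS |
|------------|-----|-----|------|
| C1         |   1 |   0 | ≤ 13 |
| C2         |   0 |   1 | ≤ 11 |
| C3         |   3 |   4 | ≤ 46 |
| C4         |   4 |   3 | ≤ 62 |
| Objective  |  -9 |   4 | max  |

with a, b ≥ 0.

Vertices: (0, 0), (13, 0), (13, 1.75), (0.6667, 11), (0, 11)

Evaluate the objective at each vertex of the feasible region:
  z(0, 0) = 0
  z(13, 0) = -117
  z(13, 1.75) = -110
  z(0.6667, 11) = 38
  z(0, 11) = 44  ←
The maximum is at a = 0, b = 11.

(0, 11)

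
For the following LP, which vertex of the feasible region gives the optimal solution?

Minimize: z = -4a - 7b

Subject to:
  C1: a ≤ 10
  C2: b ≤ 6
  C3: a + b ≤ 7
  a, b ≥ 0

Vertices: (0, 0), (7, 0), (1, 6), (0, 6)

Evaluate the objective at each vertex of the feasible region:
  z(0, 0) = 0
  z(7, 0) = -28
  z(1, 6) = -46  ←
  z(0, 6) = -42
The minimum is at a = 1, b = 6.

(1, 6)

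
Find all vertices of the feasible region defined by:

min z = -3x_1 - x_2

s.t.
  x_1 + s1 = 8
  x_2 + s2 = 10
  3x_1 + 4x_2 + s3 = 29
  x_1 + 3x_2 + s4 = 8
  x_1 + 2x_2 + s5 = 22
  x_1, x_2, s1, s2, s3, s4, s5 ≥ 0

(0, 0), (8, 0), (0, 2.667)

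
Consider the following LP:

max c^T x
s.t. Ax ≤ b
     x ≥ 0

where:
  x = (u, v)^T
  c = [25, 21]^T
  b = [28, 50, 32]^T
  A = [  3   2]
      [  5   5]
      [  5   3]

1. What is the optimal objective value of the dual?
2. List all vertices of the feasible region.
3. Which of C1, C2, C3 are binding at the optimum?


1. 214
2. (0, 0), (6.4, 0), (1, 9), (0, 10)
3. C2, C3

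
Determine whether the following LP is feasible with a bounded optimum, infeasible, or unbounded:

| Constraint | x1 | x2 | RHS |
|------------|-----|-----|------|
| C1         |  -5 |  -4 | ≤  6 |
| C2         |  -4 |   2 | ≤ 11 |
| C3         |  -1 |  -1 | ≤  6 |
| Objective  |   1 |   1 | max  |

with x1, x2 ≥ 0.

Unbounded (objective can increase without bound)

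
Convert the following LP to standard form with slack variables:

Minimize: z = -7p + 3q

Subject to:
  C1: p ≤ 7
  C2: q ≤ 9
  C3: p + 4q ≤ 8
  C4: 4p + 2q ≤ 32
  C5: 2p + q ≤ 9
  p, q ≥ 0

min z = -7p + 3q

s.t.
  p + s1 = 7
  q + s2 = 9
  p + 4q + s3 = 8
  4p + 2q + s4 = 32
  2p + q + s5 = 9
  p, q, s1, s2, s3, s4, s5 ≥ 0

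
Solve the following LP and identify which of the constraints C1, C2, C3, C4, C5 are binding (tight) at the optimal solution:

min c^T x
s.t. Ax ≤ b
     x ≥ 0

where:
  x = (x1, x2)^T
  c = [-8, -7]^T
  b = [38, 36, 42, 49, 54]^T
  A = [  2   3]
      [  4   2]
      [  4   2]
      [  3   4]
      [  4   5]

At x1 = 6, x2 = 6, compute slack b - a·x for each constraint:
  C1: 38 − 30 = 8  (slack)
  C2: 36 − 36 = 0  (binding)
  C3: 42 − 36 = 6  (slack)
  C4: 49 − 42 = 7  (slack)
  C5: 54 − 54 = 0  (binding)

Optimal: x1 = 6, x2 = 6
Binding: C2, C5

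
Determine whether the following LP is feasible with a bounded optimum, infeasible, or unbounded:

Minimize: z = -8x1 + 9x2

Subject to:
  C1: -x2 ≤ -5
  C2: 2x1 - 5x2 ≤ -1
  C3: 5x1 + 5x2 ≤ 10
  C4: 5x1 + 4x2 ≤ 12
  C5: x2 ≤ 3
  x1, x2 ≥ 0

Infeasible (no feasible solution exists)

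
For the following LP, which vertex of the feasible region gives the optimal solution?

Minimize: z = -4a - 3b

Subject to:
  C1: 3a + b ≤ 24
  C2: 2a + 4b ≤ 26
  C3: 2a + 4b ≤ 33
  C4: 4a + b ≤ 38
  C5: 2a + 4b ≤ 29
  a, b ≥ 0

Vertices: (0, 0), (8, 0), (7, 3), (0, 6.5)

Evaluate the objective at each vertex of the feasible region:
  z(0, 0) = 0
  z(8, 0) = -32
  z(7, 3) = -37  ←
  z(0, 6.5) = -19.5
The minimum is at a = 7, b = 3.

(7, 3)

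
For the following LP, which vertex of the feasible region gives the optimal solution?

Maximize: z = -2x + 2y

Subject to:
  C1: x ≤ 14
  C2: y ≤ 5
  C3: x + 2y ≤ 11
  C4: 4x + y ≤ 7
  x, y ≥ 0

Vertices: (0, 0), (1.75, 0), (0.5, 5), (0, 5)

Evaluate the objective at each vertex of the feasible region:
  z(0, 0) = 0
  z(1.75, 0) = -3.5
  z(0.5, 5) = 9
  z(0, 5) = 10  ←
The maximum is at x = 0, y = 5.

(0, 5)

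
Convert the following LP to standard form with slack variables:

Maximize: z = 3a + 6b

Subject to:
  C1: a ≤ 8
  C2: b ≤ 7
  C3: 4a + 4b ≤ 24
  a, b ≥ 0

max z = 3a + 6b

s.t.
  a + s1 = 8
  b + s2 = 7
  4a + 4b + s3 = 24
  a, b, s1, s2, s3 ≥ 0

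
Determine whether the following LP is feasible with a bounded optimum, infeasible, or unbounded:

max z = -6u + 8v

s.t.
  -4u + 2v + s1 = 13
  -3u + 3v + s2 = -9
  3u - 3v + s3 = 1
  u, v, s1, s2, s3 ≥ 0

Infeasible (no feasible solution exists)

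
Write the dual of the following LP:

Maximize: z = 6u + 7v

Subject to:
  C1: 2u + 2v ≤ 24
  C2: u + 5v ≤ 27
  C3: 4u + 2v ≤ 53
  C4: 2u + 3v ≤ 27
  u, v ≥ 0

Primal max cᵀx s.t. Ax ≤ b, x ≥ 0  →  Dual min bᵀy s.t. Aᵀy ≥ c, y ≥ 0.

Minimize: z = 24y1 + 27y2 + 53y3 + 27y4

Subject to:
  2y1 + y2 + 4y3 + 2y4 ≥ 6
  2y1 + 5y2 + 2y3 + 3y4 ≥ 7
  y1, y2, y3, y4 ≥ 0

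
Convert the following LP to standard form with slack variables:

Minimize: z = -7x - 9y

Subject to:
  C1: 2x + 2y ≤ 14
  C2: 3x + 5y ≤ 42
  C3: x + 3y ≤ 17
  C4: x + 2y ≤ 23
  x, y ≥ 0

min z = -7x - 9y

s.t.
  2x + 2y + s1 = 14
  3x + 5y + s2 = 42
  x + 3y + s3 = 17
  x + 2y + s4 = 23
  x, y, s1, s2, s3, s4 ≥ 0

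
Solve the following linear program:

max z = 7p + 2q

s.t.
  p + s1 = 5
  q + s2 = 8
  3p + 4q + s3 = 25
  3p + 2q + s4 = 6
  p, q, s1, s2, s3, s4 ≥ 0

Evaluate the objective at each vertex of the feasible region:
  z(0, 0) = 0
  z(2, 0) = 14  ←
  z(0, 3) = 6
The maximum is at p = 2, q = 0.

p = 2, q = 0, z = 14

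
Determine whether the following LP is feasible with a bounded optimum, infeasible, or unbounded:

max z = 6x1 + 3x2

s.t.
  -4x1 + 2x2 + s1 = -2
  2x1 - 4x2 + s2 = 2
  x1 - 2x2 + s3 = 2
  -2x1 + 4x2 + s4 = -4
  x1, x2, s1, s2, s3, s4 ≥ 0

Infeasible (no feasible solution exists)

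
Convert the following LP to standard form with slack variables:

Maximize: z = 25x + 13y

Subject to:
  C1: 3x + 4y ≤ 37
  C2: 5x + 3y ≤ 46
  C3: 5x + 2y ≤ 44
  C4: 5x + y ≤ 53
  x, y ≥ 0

max z = 25x + 13y

s.t.
  3x + 4y + s1 = 37
  5x + 3y + s2 = 46
  5x + 2y + s3 = 44
  5x + y + s4 = 53
  x, y, s1, s2, s3, s4 ≥ 0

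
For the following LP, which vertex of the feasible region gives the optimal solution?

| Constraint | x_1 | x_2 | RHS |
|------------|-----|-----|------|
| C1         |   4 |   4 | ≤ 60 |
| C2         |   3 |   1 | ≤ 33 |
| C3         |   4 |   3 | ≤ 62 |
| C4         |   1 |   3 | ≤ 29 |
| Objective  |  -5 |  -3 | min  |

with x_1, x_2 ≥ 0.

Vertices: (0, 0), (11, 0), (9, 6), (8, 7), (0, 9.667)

Evaluate the objective at each vertex of the feasible region:
  z(0, 0) = 0
  z(11, 0) = -55
  z(9, 6) = -63  ←
  z(8, 7) = -61
  z(0, 9.667) = -29
The minimum is at x_1 = 9, x_2 = 6.

(9, 6)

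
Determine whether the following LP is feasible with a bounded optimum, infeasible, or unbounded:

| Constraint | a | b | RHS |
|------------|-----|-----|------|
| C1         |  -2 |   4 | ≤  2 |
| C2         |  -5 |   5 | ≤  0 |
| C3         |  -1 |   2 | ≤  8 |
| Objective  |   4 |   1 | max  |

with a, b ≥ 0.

Unbounded (objective can increase without bound)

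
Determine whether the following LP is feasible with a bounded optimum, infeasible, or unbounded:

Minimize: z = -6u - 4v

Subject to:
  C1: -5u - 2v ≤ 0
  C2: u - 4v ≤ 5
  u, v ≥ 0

Unbounded (objective can decrease without bound)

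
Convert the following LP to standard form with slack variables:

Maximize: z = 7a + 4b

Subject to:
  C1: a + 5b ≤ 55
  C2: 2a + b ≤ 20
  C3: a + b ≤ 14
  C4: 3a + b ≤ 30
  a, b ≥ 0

max z = 7a + 4b

s.t.
  a + 5b + s1 = 55
  2a + b + s2 = 20
  a + b + s3 = 14
  3a + b + s4 = 30
  a, b, s1, s2, s3, s4 ≥ 0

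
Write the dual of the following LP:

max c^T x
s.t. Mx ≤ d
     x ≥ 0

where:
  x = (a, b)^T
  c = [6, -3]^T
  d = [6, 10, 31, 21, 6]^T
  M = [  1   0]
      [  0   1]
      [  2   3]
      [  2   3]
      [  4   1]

Primal max cᵀx s.t. Ax ≤ b, x ≥ 0  →  Dual min bᵀy s.t. Aᵀy ≥ c, y ≥ 0.

Minimize: z = 6y1 + 10y2 + 31y3 + 21y4 + 6y5

Subject to:
  y1 + 2y3 + 2y4 + 4y5 ≥ 6
  y2 + 3y3 + 3y4 + y5 ≥ -3
  y1, y2, y3, y4, y5 ≥ 0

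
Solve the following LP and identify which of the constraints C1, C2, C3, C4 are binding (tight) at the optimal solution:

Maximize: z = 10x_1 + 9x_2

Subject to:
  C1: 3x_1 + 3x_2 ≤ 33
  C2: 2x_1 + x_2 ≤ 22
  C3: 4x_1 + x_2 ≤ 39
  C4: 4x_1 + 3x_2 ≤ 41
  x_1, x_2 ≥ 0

At x_1 = 8, x_2 = 3, compute slack b - a·x for each constraint:
  C1: 33 − 33 = 0  (binding)
  C2: 22 − 19 = 3  (slack)
  C3: 39 − 35 = 4  (slack)
  C4: 41 − 41 = 0  (binding)

Optimal: x_1 = 8, x_2 = 3
Binding: C1, C4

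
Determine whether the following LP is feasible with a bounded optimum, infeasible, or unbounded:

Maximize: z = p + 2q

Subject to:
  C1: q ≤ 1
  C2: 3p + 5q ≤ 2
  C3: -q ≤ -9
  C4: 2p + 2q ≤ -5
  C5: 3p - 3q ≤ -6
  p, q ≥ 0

Infeasible (no feasible solution exists)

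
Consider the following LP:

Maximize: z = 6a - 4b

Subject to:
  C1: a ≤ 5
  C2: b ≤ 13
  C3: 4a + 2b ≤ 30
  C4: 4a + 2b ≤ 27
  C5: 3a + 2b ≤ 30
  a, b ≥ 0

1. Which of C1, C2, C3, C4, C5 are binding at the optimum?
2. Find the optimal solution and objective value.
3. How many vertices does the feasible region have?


1. C1
2. a = 5, b = 0, z = 30
3. 5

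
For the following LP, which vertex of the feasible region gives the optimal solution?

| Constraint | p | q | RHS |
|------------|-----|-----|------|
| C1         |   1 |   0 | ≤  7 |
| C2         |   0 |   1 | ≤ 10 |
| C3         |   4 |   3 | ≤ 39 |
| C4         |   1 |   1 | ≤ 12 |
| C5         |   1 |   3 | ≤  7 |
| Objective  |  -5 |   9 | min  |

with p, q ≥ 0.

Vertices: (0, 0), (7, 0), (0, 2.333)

Evaluate the objective at each vertex of the feasible region:
  z(0, 0) = 0
  z(7, 0) = -35  ←
  z(0, 2.333) = 21
The minimum is at p = 7, q = 0.

(7, 0)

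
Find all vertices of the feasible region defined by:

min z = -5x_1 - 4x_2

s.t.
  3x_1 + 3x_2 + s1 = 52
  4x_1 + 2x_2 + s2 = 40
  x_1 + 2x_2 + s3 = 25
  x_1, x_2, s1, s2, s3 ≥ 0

(0, 0), (10, 0), (5, 10), (0, 12.5)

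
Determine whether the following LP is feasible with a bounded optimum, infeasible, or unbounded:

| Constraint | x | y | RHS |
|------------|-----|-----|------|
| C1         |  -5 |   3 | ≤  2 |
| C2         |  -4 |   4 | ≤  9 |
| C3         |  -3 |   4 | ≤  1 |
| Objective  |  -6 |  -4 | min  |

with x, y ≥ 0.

Unbounded (objective can decrease without bound)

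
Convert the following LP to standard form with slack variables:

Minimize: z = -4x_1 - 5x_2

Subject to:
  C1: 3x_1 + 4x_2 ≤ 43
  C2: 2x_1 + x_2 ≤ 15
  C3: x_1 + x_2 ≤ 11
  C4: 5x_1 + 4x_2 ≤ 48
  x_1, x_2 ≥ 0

min z = -4x_1 - 5x_2

s.t.
  3x_1 + 4x_2 + s1 = 43
  2x_1 + x_2 + s2 = 15
  x_1 + x_2 + s3 = 11
  5x_1 + 4x_2 + s4 = 48
  x_1, x_2, s1, s2, s3, s4 ≥ 0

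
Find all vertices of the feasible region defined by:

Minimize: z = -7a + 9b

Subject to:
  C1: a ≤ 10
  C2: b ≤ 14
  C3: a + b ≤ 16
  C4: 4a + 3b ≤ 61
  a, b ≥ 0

(0, 0), (10, 0), (10, 6), (2, 14), (0, 14)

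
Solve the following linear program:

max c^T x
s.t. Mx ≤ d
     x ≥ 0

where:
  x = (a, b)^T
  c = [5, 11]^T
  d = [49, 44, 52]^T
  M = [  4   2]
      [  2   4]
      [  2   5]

Evaluate the objective at each vertex of the feasible region:
  z(0, 0) = 0
  z(12.25, 0) = 61.25
  z(9, 6.5) = 116.5
  z(6, 8) = 118  ←
  z(0, 10.4) = 114.4
The maximum is at a = 6, b = 8.

a = 6, b = 8, z = 118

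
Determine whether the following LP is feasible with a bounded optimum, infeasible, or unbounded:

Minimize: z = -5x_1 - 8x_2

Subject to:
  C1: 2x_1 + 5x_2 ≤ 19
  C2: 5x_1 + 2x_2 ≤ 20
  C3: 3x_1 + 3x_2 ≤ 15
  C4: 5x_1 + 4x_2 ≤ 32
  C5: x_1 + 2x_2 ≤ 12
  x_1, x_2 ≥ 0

Feasible with a bounded optimal solution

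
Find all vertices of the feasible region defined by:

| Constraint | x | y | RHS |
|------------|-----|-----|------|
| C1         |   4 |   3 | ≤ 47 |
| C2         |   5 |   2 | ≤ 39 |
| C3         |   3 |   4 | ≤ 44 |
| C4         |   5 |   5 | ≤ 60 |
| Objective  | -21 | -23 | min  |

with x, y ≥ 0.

(0, 0), (7.8, 0), (5, 7), (4, 8), (0, 11)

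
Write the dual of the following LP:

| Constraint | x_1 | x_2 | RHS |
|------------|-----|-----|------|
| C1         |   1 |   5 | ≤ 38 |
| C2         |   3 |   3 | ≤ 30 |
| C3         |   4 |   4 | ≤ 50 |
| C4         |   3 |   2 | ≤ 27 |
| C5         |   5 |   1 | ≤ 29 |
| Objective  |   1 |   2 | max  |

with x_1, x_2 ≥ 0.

Primal max cᵀx s.t. Ax ≤ b, x ≥ 0  →  Dual min bᵀy s.t. Aᵀy ≥ c, y ≥ 0.

Minimize: z = 38y1 + 30y2 + 50y3 + 27y4 + 29y5

Subject to:
  y1 + 3y2 + 4y3 + 3y4 + 5y5 ≥ 1
  5y1 + 3y2 + 4y3 + 2y4 + y5 ≥ 2
  y1, y2, y3, y4, y5 ≥ 0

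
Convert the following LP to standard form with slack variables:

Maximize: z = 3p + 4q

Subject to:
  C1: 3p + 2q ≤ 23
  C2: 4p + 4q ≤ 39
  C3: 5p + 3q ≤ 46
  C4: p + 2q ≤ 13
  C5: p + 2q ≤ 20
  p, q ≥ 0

max z = 3p + 4q

s.t.
  3p + 2q + s1 = 23
  4p + 4q + s2 = 39
  5p + 3q + s3 = 46
  p + 2q + s4 = 13
  p + 2q + s5 = 20
  p, q, s1, s2, s3, s4, s5 ≥ 0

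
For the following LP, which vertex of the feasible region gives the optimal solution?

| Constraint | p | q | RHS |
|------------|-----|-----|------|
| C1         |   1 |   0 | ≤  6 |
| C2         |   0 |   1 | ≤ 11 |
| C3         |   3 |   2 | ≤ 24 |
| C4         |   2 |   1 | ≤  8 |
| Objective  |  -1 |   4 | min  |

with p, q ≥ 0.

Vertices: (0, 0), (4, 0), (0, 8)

Evaluate the objective at each vertex of the feasible region:
  z(0, 0) = 0
  z(4, 0) = -4  ←
  z(0, 8) = 32
The minimum is at p = 4, q = 0.

(4, 0)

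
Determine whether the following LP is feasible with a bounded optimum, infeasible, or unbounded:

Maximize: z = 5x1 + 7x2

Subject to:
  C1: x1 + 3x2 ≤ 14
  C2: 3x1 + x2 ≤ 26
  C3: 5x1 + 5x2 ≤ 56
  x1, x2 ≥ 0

Feasible with a bounded optimal solution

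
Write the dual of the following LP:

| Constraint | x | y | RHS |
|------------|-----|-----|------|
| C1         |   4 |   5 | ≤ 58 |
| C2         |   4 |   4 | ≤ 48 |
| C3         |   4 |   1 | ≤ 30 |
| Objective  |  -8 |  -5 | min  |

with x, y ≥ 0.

Primal min cᵀx s.t. Ax ≤ b, x ≥ 0  →  Dual max −bᵀy s.t. Aᵀy ≥ −c, y ≥ 0.

Maximize: z = -58y1 - 48y2 - 30y3

Subject to:
  4y1 + 4y2 + 4y3 ≥ 8
  5y1 + 4y2 + y3 ≥ 5
  y1, y2, y3 ≥ 0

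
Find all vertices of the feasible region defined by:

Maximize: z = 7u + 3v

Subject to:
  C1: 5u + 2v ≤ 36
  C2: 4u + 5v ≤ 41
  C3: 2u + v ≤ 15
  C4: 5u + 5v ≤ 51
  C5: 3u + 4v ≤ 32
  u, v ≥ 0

(0, 0), (7.2, 0), (6, 3), (5.667, 3.667), (4, 5), (0, 8)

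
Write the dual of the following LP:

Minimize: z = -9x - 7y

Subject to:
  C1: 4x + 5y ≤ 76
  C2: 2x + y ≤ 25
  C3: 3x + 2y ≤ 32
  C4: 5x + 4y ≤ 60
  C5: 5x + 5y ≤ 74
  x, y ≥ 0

Primal min cᵀx s.t. Ax ≤ b, x ≥ 0  →  Dual max −bᵀy s.t. Aᵀy ≥ −c, y ≥ 0.

Maximize: z = -76y1 - 25y2 - 32y3 - 60y4 - 74y5

Subject to:
  4y1 + 2y2 + 3y3 + 5y4 + 5y5 ≥ 9
  5y1 + y2 + 2y3 + 4y4 + 5y5 ≥ 7
  y1, y2, y3, y4, y5 ≥ 0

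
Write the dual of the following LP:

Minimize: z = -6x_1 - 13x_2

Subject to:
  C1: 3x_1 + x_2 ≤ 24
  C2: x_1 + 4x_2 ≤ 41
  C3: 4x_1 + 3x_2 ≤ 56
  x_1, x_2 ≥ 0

Primal min cᵀx s.t. Ax ≤ b, x ≥ 0  →  Dual max −bᵀy s.t. Aᵀy ≥ −c, y ≥ 0.

Maximize: z = -24y1 - 41y2 - 56y3

Subject to:
  3y1 + y2 + 4y3 ≥ 6
  y1 + 4y2 + 3y3 ≥ 13
  y1, y2, y3 ≥ 0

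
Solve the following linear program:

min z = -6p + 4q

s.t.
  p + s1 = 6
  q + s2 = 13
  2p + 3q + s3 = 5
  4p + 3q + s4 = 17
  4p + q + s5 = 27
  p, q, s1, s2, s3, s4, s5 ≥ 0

Evaluate the objective at each vertex of the feasible region:
  z(0, 0) = 0
  z(2.5, 0) = -15  ←
  z(0, 1.667) = 6.667
The minimum is at p = 2.5, q = 0.

p = 2.5, q = 0, z = -15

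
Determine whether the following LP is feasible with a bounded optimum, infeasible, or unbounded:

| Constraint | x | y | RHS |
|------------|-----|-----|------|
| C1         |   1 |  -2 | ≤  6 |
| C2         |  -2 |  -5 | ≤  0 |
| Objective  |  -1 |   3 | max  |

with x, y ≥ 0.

Unbounded (objective can increase without bound)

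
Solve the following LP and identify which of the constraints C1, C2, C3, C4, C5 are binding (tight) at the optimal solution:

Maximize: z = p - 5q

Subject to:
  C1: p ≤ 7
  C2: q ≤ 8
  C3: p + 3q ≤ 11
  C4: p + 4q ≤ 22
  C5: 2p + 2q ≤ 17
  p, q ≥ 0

At p = 7, q = 0, compute slack b - a·x for each constraint:
  C1: 7 − 7 = 0  (binding)
  C2: 8 − 0 = 8  (slack)
  C3: 11 − 7 = 4  (slack)
  C4: 22 − 7 = 15  (slack)
  C5: 17 − 14 = 3  (slack)

Optimal: p = 7, q = 0
Binding: C1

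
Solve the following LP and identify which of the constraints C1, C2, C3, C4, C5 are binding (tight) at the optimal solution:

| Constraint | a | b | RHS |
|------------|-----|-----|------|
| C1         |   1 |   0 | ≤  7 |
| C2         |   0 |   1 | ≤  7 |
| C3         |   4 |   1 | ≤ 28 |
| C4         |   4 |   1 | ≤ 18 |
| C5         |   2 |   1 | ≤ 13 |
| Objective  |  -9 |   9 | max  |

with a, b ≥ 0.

At a = 0, b = 7, compute slack b - a·x for each constraint:
  C1: 7 − 0 = 7  (slack)
  C2: 7 − 7 = 0  (binding)
  C3: 28 − 7 = 21  (slack)
  C4: 18 − 7 = 11  (slack)
  C5: 13 − 7 = 6  (slack)

Optimal: a = 0, b = 7
Binding: C2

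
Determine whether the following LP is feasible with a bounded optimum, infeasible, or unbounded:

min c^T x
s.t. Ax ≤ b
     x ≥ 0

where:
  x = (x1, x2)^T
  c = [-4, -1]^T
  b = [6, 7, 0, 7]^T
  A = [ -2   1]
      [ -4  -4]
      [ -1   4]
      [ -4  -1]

Unbounded (objective can decrease without bound)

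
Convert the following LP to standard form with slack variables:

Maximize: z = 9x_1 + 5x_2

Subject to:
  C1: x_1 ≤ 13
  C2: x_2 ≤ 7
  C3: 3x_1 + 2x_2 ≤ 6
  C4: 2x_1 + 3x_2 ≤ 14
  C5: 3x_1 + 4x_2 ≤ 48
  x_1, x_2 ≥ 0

max z = 9x_1 + 5x_2

s.t.
  x_1 + s1 = 13
  x_2 + s2 = 7
  3x_1 + 2x_2 + s3 = 6
  2x_1 + 3x_2 + s4 = 14
  3x_1 + 4x_2 + s5 = 48
  x_1, x_2, s1, s2, s3, s4, s5 ≥ 0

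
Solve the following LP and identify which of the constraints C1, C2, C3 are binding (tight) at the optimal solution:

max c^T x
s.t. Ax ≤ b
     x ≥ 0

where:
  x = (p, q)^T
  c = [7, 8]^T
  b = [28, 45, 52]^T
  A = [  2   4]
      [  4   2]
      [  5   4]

At p = 8, q = 3, compute slack b - a·x for each constraint:
  C1: 28 − 28 = 0  (binding)
  C2: 45 − 38 = 7  (slack)
  C3: 52 − 52 = 0  (binding)

Optimal: p = 8, q = 3
Binding: C1, C3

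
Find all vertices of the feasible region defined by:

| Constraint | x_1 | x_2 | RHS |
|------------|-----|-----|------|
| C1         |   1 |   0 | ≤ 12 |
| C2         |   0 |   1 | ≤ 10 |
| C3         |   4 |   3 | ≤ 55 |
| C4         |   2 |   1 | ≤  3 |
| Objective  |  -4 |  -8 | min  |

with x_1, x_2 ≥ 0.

(0, 0), (1.5, 0), (0, 3)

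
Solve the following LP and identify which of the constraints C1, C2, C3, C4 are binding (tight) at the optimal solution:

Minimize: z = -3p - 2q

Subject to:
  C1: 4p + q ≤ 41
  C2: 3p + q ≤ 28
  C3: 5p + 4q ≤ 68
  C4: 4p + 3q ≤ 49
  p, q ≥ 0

At p = 7, q = 7, compute slack b - a·x for each constraint:
  C1: 41 − 35 = 6  (slack)
  C2: 28 − 28 = 0  (binding)
  C3: 68 − 63 = 5  (slack)
  C4: 49 − 49 = 0  (binding)

Optimal: p = 7, q = 7
Binding: C2, C4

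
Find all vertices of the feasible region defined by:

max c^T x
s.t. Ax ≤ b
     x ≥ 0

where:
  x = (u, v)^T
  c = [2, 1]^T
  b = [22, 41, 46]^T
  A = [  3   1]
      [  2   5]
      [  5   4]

(0, 0), (7.333, 0), (6, 4), (3.882, 6.647), (0, 8.2)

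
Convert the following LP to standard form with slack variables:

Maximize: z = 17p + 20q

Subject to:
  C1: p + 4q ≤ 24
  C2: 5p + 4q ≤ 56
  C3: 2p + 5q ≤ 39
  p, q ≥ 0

max z = 17p + 20q

s.t.
  p + 4q + s1 = 24
  5p + 4q + s2 = 56
  2p + 5q + s3 = 39
  p, q, s1, s2, s3 ≥ 0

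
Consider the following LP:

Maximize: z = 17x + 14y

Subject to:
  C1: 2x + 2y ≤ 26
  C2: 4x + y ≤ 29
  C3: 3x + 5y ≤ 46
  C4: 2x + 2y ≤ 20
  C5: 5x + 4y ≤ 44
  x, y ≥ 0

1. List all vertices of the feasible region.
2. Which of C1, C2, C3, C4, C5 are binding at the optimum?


1. (0, 0), (7.25, 0), (6.545, 2.818), (4, 6), (2, 8), (0, 9.2)
2. C4, C5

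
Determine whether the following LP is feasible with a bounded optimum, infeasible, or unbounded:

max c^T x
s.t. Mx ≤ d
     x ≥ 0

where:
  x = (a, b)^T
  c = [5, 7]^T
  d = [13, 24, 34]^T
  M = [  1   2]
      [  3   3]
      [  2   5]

Feasible with a bounded optimal solution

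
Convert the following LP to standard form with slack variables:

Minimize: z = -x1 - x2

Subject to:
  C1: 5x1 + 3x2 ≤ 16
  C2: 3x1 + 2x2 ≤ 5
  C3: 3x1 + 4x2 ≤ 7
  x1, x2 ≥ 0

min z = -x1 - x2

s.t.
  5x1 + 3x2 + s1 = 16
  3x1 + 2x2 + s2 = 5
  3x1 + 4x2 + s3 = 7
  x1, x2, s1, s2, s3 ≥ 0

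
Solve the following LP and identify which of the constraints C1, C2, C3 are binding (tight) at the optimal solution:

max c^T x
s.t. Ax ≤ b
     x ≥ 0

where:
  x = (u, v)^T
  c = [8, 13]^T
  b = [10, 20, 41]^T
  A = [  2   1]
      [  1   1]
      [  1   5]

At u = 1, v = 8, compute slack b - a·x for each constraint:
  C1: 10 − 10 = 0  (binding)
  C2: 20 − 9 = 11  (slack)
  C3: 41 − 41 = 0  (binding)

Optimal: u = 1, v = 8
Binding: C1, C3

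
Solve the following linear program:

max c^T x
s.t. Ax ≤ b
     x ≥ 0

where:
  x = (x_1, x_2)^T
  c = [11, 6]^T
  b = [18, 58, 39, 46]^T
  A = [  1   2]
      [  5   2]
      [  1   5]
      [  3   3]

Evaluate the objective at each vertex of the feasible region:
  z(0, 0) = 0
  z(11.6, 0) = 127.6
  z(10, 4) = 134  ←
  z(4, 7) = 86
  z(0, 7.8) = 46.8
The maximum is at x_1 = 10, x_2 = 4.

x_1 = 10, x_2 = 4, z = 134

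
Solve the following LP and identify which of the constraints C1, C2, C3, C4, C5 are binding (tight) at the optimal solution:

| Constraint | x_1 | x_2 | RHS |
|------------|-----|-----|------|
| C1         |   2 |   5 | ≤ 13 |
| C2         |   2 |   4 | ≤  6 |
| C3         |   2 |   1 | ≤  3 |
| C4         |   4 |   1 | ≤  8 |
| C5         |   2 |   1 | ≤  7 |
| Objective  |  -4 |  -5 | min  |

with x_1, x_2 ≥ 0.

At x_1 = 1, x_2 = 1, compute slack b - a·x for each constraint:
  C1: 13 − 7 = 6  (slack)
  C2: 6 − 6 = 0  (binding)
  C3: 3 − 3 = 0  (binding)
  C4: 8 − 5 = 3  (slack)
  C5: 7 − 3 = 4  (slack)

Optimal: x_1 = 1, x_2 = 1
Binding: C2, C3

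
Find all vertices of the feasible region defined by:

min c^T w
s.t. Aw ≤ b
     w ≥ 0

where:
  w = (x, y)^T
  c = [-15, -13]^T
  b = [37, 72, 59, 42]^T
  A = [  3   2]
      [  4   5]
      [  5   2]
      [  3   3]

(0, 0), (11.8, 0), (11, 2), (9, 5), (0, 14)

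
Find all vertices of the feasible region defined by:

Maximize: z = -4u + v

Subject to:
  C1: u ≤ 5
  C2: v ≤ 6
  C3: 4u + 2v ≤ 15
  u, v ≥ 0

(0, 0), (3.75, 0), (0.75, 6), (0, 6)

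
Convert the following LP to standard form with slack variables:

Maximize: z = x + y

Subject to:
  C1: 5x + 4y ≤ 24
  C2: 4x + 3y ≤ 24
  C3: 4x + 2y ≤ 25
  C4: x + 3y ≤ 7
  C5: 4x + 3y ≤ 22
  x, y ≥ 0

max z = x + y

s.t.
  5x + 4y + s1 = 24
  4x + 3y + s2 = 24
  4x + 2y + s3 = 25
  x + 3y + s4 = 7
  4x + 3y + s5 = 22
  x, y, s1, s2, s3, s4, s5 ≥ 0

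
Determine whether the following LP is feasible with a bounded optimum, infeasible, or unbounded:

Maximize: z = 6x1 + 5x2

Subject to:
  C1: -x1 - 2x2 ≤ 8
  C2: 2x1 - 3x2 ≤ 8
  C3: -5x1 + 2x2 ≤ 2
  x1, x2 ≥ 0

Unbounded (objective can increase without bound)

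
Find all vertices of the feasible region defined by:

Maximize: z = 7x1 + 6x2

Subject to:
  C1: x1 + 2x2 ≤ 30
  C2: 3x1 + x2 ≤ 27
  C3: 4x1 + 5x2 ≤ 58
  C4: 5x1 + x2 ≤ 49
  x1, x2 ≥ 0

(0, 0), (9, 0), (7, 6), (0, 11.6)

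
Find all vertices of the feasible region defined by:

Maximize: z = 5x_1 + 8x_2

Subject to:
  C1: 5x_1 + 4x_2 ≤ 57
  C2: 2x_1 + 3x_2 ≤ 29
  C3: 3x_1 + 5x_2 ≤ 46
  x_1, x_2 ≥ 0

(0, 0), (11.4, 0), (7.857, 4.429), (7, 5), (0, 9.2)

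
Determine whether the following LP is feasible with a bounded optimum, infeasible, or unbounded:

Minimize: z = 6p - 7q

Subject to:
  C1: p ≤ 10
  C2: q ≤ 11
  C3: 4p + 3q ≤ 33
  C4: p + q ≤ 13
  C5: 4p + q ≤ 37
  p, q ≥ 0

Feasible with a bounded optimal solution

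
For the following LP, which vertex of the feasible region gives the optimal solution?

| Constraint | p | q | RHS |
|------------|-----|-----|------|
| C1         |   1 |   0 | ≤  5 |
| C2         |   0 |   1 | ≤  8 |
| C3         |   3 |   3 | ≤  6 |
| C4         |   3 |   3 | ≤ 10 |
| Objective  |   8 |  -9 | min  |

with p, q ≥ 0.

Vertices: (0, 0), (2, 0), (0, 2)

Evaluate the objective at each vertex of the feasible region:
  z(0, 0) = 0
  z(2, 0) = 16
  z(0, 2) = -18  ←
The minimum is at p = 0, q = 2.

(0, 2)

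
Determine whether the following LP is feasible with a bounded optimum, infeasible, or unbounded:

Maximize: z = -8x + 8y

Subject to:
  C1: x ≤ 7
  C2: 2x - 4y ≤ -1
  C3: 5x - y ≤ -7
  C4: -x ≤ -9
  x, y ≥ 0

Infeasible (no feasible solution exists)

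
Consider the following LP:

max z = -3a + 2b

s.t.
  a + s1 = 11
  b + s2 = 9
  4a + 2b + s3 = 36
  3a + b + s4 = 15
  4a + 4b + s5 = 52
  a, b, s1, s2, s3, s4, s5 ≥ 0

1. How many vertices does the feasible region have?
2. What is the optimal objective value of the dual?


1. 4
2. 18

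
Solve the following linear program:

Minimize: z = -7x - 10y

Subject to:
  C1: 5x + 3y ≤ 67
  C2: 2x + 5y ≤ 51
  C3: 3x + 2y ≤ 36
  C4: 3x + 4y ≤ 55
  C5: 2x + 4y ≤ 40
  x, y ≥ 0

Evaluate the objective at each vertex of the feasible region:
  z(0, 0) = 0
  z(12, 0) = -84
  z(8, 6) = -116  ←
  z(0, 10) = -100
The minimum is at x = 8, y = 6.

x = 8, y = 6, z = -116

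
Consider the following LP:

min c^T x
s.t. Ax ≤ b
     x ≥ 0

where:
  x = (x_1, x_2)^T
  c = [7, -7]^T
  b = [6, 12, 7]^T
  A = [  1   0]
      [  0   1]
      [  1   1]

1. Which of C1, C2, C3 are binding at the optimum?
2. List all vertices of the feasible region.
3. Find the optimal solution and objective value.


1. C3
2. (0, 0), (6, 0), (6, 1), (0, 7)
3. x_1 = 0, x_2 = 7, z = -49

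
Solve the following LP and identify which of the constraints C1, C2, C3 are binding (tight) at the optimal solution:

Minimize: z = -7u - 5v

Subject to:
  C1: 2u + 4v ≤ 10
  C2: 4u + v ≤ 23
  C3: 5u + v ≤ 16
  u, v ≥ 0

At u = 3, v = 1, compute slack b - a·x for each constraint:
  C1: 10 − 10 = 0  (binding)
  C2: 23 − 13 = 10  (slack)
  C3: 16 − 16 = 0  (binding)

Optimal: u = 3, v = 1
Binding: C1, C3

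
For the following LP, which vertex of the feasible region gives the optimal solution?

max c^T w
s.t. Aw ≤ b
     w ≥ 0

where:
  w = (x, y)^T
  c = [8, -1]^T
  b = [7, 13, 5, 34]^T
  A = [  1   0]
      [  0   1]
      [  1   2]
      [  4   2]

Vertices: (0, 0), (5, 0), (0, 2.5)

Evaluate the objective at each vertex of the feasible region:
  z(0, 0) = 0
  z(5, 0) = 40  ←
  z(0, 2.5) = -2.5
The maximum is at x = 5, y = 0.

(5, 0)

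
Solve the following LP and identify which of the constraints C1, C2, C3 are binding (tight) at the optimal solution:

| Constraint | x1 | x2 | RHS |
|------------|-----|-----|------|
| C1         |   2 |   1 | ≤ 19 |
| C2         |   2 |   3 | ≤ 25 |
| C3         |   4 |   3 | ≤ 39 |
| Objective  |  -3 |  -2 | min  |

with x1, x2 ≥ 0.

At x1 = 9, x2 = 1, compute slack b - a·x for each constraint:
  C1: 19 − 19 = 0  (binding)
  C2: 25 − 21 = 4  (slack)
  C3: 39 − 39 = 0  (binding)

Optimal: x1 = 9, x2 = 1
Binding: C1, C3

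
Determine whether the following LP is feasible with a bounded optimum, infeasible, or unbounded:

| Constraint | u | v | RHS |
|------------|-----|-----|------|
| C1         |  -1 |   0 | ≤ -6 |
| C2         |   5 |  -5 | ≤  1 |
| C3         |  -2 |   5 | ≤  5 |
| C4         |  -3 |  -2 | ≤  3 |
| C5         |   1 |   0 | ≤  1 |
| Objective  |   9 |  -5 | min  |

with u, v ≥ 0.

Infeasible (no feasible solution exists)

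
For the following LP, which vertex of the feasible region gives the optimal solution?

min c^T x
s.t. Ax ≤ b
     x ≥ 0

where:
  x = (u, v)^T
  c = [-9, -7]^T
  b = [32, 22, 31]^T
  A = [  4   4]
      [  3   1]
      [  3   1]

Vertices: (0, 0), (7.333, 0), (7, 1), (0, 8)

Evaluate the objective at each vertex of the feasible region:
  z(0, 0) = 0
  z(7.333, 0) = -66
  z(7, 1) = -70  ←
  z(0, 8) = -56
The minimum is at u = 7, v = 1.

(7, 1)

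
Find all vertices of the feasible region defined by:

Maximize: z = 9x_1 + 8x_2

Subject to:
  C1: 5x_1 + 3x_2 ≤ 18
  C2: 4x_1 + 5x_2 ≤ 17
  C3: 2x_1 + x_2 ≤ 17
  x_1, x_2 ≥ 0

(0, 0), (3.6, 0), (3, 1), (0, 3.4)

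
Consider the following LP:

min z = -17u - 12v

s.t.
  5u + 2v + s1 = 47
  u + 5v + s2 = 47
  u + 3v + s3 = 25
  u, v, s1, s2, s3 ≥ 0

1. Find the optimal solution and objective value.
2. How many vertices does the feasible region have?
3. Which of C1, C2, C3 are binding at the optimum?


1. u = 7, v = 6, z = -191
2. 4
3. C1, C3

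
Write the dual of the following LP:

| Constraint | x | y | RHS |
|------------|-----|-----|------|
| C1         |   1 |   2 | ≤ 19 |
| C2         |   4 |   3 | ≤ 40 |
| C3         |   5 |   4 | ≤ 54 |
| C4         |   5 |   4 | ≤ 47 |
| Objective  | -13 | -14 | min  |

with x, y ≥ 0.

Primal min cᵀx s.t. Ax ≤ b, x ≥ 0  →  Dual max −bᵀy s.t. Aᵀy ≥ −c, y ≥ 0.

Maximize: z = -19y1 - 40y2 - 54y3 - 47y4

Subject to:
  y1 + 4y2 + 5y3 + 5y4 ≥ 13
  2y1 + 3y2 + 4y3 + 4y4 ≥ 14
  y1, y2, y3, y4 ≥ 0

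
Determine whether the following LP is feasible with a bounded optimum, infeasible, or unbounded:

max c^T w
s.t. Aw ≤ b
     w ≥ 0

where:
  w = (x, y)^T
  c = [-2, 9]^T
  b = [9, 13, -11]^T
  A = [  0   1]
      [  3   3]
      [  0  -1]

Infeasible (no feasible solution exists)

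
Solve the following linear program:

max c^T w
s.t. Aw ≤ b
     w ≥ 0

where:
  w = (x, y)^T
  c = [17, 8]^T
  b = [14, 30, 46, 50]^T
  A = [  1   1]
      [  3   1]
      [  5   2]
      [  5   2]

Evaluate the objective at each vertex of the feasible region:
  z(0, 0) = 0
  z(9.2, 0) = 156.4
  z(6, 8) = 166  ←
  z(0, 14) = 112
The maximum is at x = 6, y = 8.

x = 6, y = 8, z = 166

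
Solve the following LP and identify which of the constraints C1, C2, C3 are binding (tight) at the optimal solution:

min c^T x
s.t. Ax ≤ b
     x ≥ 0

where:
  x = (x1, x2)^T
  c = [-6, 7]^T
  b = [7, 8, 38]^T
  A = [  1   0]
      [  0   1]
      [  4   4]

At x1 = 7, x2 = 0, compute slack b - a·x for each constraint:
  C1: 7 − 7 = 0  (binding)
  C2: 8 − 0 = 8  (slack)
  C3: 38 − 28 = 10  (slack)

Optimal: x1 = 7, x2 = 0
Binding: C1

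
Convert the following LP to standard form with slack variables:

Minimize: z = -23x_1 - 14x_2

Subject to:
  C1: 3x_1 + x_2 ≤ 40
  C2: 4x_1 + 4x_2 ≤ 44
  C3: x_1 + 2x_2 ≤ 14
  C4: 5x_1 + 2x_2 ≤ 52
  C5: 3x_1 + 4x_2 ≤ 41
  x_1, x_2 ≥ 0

min z = -23x_1 - 14x_2

s.t.
  3x_1 + x_2 + s1 = 40
  4x_1 + 4x_2 + s2 = 44
  x_1 + 2x_2 + s3 = 14
  5x_1 + 2x_2 + s4 = 52
  3x_1 + 4x_2 + s5 = 41
  x_1, x_2, s1, s2, s3, s4, s5 ≥ 0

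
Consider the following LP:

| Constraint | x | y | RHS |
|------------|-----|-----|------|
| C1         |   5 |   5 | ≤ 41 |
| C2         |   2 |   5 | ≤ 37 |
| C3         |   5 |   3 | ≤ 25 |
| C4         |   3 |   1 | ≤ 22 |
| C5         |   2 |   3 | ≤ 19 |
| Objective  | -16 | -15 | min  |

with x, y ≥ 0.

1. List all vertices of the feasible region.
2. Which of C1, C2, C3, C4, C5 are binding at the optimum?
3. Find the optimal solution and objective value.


1. (0, 0), (5, 0), (2, 5), (0, 6.333)
2. C3, C5
3. x = 2, y = 5, z = -107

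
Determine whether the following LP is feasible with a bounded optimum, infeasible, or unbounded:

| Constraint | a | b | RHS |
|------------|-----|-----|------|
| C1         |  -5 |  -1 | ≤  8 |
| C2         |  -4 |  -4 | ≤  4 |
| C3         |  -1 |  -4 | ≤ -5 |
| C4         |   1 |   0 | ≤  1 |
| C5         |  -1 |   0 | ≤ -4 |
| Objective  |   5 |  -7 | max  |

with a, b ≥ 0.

Infeasible (no feasible solution exists)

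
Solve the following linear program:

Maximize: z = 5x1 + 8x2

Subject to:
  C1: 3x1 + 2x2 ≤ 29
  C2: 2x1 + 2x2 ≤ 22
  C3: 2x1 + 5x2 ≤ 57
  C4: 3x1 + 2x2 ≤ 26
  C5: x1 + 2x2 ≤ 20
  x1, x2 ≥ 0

Evaluate the objective at each vertex of the feasible region:
  z(0, 0) = 0
  z(8.667, 0) = 43.33
  z(4, 7) = 76
  z(2, 9) = 82  ←
  z(0, 10) = 80
The maximum is at x1 = 2, x2 = 9.

x1 = 2, x2 = 9, z = 82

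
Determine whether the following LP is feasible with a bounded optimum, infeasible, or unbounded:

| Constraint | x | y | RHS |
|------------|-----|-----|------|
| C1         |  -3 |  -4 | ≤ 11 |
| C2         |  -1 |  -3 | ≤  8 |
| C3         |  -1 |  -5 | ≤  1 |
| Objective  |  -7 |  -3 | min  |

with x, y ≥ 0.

Unbounded (objective can decrease without bound)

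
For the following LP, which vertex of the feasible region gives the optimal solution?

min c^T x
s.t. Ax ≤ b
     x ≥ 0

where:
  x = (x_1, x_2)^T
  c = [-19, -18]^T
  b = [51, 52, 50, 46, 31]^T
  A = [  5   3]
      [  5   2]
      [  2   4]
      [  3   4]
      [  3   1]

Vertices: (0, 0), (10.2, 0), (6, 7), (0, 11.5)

Evaluate the objective at each vertex of the feasible region:
  z(0, 0) = 0
  z(10.2, 0) = -193.8
  z(6, 7) = -240  ←
  z(0, 11.5) = -207
The minimum is at x_1 = 6, x_2 = 7.

(6, 7)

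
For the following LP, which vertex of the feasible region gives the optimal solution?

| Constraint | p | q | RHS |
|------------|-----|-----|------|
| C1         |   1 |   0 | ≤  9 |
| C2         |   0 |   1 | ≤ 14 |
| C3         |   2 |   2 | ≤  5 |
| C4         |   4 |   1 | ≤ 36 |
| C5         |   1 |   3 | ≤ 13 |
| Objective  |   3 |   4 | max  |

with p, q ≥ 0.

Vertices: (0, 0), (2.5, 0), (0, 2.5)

Evaluate the objective at each vertex of the feasible region:
  z(0, 0) = 0
  z(2.5, 0) = 7.5
  z(0, 2.5) = 10  ←
The maximum is at p = 0, q = 2.5.

(0, 2.5)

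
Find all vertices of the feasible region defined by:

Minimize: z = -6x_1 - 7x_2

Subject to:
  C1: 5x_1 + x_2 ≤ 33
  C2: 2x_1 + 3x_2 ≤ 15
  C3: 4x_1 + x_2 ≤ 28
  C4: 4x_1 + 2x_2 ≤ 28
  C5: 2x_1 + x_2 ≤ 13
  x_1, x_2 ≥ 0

(0, 0), (6.5, 0), (6, 1), (0, 5)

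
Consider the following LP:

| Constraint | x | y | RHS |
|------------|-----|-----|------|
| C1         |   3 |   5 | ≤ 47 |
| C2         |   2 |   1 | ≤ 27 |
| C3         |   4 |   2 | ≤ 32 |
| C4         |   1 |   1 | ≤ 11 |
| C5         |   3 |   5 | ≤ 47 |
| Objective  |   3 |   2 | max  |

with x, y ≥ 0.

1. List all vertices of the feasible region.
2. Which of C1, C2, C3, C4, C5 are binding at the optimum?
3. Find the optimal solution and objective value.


1. (0, 0), (8, 0), (5, 6), (4, 7), (0, 9.4)
2. C3, C4
3. x = 5, y = 6, z = 27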